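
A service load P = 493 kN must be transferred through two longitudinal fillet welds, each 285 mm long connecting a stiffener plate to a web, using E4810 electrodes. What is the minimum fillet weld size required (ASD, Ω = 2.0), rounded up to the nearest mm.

w = 9 mm

E48XX → F_EXX = 480 MPa.
Total weld length L = 570 mm.
Required throat t_e = P × Ω / (0.6 F_EXX × L) = 493 × 2.0 / (0.6 × 480 × 570 × 10⁻³) = 6.006 mm.
Required leg w = t_e / 0.707 = 8.496 mm → use 9 mm.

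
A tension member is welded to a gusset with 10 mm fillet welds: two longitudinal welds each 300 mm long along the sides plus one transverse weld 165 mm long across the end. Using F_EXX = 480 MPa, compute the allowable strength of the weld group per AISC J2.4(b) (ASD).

R_n/Ω ≈ 779 kN

t_e = 0.707 × 10 = 7.07 mm.
R_nwl = 0.6 × 480 × 7.07 × 600 × 10⁻³ = 1222 kN (longitudinal, 2 welds).
R_nwt = 0.6 × 480 × 7.07 × 165 × 10⁻³ = 336 kN (transverse, base value).
(i) R_nwl + R_nwt = 1558 kN; (ii) 0.85 R_nwl + 1.5 R_nwt = 1542 kN.
R_n = max = 1558 kN [governs: (i)]; R_n/Ω = 778.8 kN.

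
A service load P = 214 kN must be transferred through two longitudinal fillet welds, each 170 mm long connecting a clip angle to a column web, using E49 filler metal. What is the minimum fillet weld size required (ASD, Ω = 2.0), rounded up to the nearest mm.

w = 7 mm

E49XX → F_EXX = 490 MPa.
Total weld length L = 340 mm.
Required throat t_e = P × Ω / (0.6 F_EXX × L) = 214 × 2.0 / (0.6 × 490 × 340 × 10⁻³) = 4.282 mm.
Required leg w = t_e / 0.707 = 6.056 mm → use 7 mm.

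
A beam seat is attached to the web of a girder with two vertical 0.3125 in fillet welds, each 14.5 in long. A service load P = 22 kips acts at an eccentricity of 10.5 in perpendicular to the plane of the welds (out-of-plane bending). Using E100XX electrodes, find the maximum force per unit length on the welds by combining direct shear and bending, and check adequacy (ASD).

E100XX → F_EXX = 100 ksi.
L_w = 2 × 14.5 = 29 in; section modulus (unit throat) S = 2 × L²/6 = 70.08 in².
Direct shear f_v = P/L_w = 22/29 = 0.7586 kip/in.
Moment M = P × e = 22 × 10.5 = 231 kip·in; bending f_b = M/S = 3.296 kip/in.
f_max = √(f_v² + f_b²) = √(0.7586² + 3.296²) = 3.382 kip/in.
r_n/Ω = (1/2.0) × 0.6 × 100 × (0.707 × 0.3125) = 6.628 kip/in → adequate.

f_max ≈ 3.38 kip/in; adequate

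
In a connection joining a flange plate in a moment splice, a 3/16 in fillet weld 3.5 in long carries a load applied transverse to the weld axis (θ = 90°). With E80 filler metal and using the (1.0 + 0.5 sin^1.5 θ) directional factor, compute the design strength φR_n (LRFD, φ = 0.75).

E80XX → F_EXX = 80 ksi.
t_e = 0.707 × 0.1875 = 0.1326 in; A_we = 0.1326 × 3.5 = 0.464 in².
Directional factor: 1.0 + 0.5 sin^1.5(90°) = 1.5.
F_nw = 0.6 × 80 × 1.5 = 72 ksi.
φR_n = 0.75 × 72 × 0.464 = 25.05 kips.

φR_n ≈ 25.1 kips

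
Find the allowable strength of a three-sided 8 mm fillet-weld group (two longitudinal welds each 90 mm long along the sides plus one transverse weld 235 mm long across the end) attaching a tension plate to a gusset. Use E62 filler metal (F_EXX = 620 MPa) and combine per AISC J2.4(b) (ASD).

R_n/Ω ≈ 532 kN

t_e = 0.707 × 8 = 5.656 mm.
R_nwl = 0.6 × 620 × 5.656 × 180 × 10⁻³ = 378.7 kN (longitudinal, 2 welds).
R_nwt = 0.6 × 620 × 5.656 × 235 × 10⁻³ = 494.4 kN (transverse, base value).
(i) R_nwl + R_nwt = 873.2 kN; (ii) 0.85 R_nwl + 1.5 R_nwt = 1064 kN.
R_n = max = 1064 kN [governs: (ii)]; R_n/Ω = 531.8 kN.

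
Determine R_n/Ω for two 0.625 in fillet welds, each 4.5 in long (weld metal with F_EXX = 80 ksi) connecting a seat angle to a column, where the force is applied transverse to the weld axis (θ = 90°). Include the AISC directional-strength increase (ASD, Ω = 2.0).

t_e = 0.707 × 0.625 = 0.4419 in; A_we = 0.4419 × 9 = 3.977 in².
Directional factor: 1.0 + 0.5 sin^1.5(90°) = 1.5.
F_nw = 0.6 × 80 × 1.5 = 72 ksi.
R_n/Ω = (72 × 3.977) / 2.0 = 143.2 kips.

R_n/Ω ≈ 143 kips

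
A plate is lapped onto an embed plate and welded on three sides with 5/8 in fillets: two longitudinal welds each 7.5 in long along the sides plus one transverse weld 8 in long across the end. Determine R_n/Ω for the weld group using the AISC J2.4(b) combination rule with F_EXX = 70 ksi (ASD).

R_n/Ω ≈ 230 kips

t_e = 0.707 × 0.625 = 0.4419 in.
R_nwl = 0.6 × 70 × 0.4419 × 15 = 278.4 kips (longitudinal, 2 welds).
R_nwt = 0.6 × 70 × 0.4419 × 8 = 148.5 kips (transverse, base value).
(i) R_nwl + R_nwt = 426.9 kips; (ii) 0.85 R_nwl + 1.5 R_nwt = 459.3 kips.
R_n = max = 459.3 kips [governs: (ii)]; R_n/Ω = 229.7 kips.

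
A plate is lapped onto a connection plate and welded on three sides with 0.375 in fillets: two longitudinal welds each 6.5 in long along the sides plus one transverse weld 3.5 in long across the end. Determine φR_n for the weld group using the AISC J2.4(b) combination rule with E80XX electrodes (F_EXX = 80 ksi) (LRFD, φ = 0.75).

t_e = 0.707 × 0.375 = 0.2651 in.
R_nwl = 0.6 × 80 × 0.2651 × 13 = 165.4 kip (longitudinal, 2 welds).
R_nwt = 0.6 × 80 × 0.2651 × 3.5 = 44.54 kip (transverse, base value).
(i) R_nwl + R_nwt = 210 kip; (ii) 0.85 R_nwl + 1.5 R_nwt = 207.4 kip.
R_n = max = 210 kip [governs: (i)]; φR_n = 157.5 kip.

φR_n ≈ 157 kip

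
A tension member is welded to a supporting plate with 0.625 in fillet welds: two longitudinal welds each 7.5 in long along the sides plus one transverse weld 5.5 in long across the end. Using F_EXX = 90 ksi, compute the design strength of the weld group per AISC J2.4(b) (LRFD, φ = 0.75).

φR_n ≈ 376 kips

t_e = 0.707 × 0.625 = 0.4419 in.
R_nwl = 0.6 × 90 × 0.4419 × 15 = 357.9 kips (longitudinal, 2 welds).
R_nwt = 0.6 × 90 × 0.4419 × 5.5 = 131.2 kips (transverse, base value).
(i) R_nwl + R_nwt = 489.2 kips; (ii) 0.85 R_nwl + 1.5 R_nwt = 501.1 kips.
R_n = max = 501.1 kips [governs: (ii)]; φR_n = 375.8 kips.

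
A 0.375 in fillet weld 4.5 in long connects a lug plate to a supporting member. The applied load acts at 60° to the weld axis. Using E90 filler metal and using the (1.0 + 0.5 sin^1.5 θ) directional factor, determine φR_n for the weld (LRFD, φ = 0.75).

φR_n ≈ 67.8 kips

E90XX → F_EXX = 90 ksi.
t_e = 0.707 × 0.375 = 0.2651 in; A_we = 0.2651 × 4.5 = 1.193 in².
Directional factor: 1.0 + 0.5 sin^1.5(60°) = 1.403.
F_nw = 0.6 × 90 × 1.403 = 75.76 ksi.
φR_n = 0.75 × 75.76 × 1.193 = 67.79 kips.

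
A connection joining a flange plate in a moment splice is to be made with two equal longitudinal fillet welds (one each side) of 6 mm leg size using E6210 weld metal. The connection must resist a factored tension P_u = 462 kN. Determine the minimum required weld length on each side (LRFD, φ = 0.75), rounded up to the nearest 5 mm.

L = 200 mm on each side

E62XX → F_EXX = 620 MPa.
Throat t_e = 0.707 × 6 = 4.242 mm.
φr_n = 0.75 × 0.6 × 620 × 4.242 × 10⁻³ = 1.184 kN/mm.
L_req = P_u / φr_n = 462 / 1.184 = 390.4 mm total.
Per side: 390.4 / 2 = 195.2 mm.
Round up → use L = 200 mm on each side.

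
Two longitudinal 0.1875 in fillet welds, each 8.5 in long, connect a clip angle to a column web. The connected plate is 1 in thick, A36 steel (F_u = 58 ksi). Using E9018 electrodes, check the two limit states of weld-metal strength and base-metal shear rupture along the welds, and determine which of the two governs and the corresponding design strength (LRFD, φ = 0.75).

E90XX → F_EXX = 90 ksi.
t_e = 0.707 × 0.1875 = 0.1326 in; L = 17 in.
Weld metal: φR_n = 0.75 × 0.6 × 90 × 0.1326 × 17 = 91.27 kips.
Base metal (shear rupture): φR_n = 0.75 × 0.6 × 58 × 1 × 17 = 443.7 kips.
Governing: weld metal.

φR_n ≈ 91.3 kips (weld metal governs)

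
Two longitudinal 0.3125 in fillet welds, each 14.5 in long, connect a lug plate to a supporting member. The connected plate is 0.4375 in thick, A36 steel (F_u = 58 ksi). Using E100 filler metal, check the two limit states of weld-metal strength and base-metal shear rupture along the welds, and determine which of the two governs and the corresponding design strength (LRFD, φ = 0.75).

E100XX → F_EXX = 100 ksi.
t_e = 0.707 × 0.3125 = 0.2209 in; L = 29 in.
Weld metal: φR_n = 0.75 × 0.6 × 100 × 0.2209 × 29 = 288.3 kip.
Base metal (shear rupture): φR_n = 0.75 × 0.6 × 58 × 0.4375 × 29 = 331.1 kip.
Governing: weld metal.

φR_n ≈ 288 kip (weld metal governs)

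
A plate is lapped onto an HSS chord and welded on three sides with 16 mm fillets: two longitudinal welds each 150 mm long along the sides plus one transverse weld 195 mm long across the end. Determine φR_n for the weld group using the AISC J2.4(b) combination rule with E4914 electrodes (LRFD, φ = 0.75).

E49XX → F_EXX = 490 MPa.
t_e = 0.707 × 16 = 11.31 mm.
R_nwl = 0.6 × 490 × 11.31 × 300 × 10⁻³ = 997.7 kN (longitudinal, 2 welds).
R_nwt = 0.6 × 490 × 11.31 × 195 × 10⁻³ = 648.5 kN (transverse, base value).
(i) R_nwl + R_nwt = 1646 kN; (ii) 0.85 R_nwl + 1.5 R_nwt = 1821 kN.
R_n = max = 1821 kN [governs: (ii)]; φR_n = 1366 kN.

φR_n ≈ 1370 kN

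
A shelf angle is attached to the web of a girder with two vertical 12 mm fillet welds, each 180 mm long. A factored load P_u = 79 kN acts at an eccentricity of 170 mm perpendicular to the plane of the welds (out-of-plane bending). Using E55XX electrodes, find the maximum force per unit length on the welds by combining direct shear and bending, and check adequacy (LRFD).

E55XX → F_EXX = 550 MPa.
L_w = 2 × 180 = 360 mm; section modulus (unit throat) S = 2 × L²/6 = 10800 mm².
Direct shear f_v = P/L_w = 79×10³/360 = 219.4 N/mm.
Moment M = P × e = 79×10³ × 170 = 13430000 N·mm; bending f_b = M/S = 1244 N/mm.
f_max = √(f_v² + f_b²) = √(219.4² + 1244²) = 1263 N/mm.
φr_n = 0.75 × 0.6 × 550 × (0.707 × 12) = 2100 N/mm → adequate.

f_max ≈ 1260 N/mm; adequate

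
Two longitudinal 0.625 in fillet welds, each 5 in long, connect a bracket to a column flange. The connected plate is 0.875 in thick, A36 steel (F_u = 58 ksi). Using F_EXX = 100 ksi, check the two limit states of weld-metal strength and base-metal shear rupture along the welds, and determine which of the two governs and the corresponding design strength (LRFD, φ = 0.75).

t_e = 0.707 × 0.625 = 0.4419 in; L = 10 in.
Weld metal: φR_n = 0.75 × 0.6 × 100 × 0.4419 × 10 = 198.8 kip.
Base metal (shear rupture): φR_n = 0.75 × 0.6 × 58 × 0.875 × 10 = 228.4 kip.
Governing: weld metal.

φR_n ≈ 199 kip (weld metal governs)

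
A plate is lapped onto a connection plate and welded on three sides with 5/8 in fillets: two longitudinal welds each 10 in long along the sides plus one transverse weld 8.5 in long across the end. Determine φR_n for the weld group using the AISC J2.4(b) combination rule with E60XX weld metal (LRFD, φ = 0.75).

E60XX → F_EXX = 60 ksi.
t_e = 0.707 × 0.625 = 0.4419 in.
R_nwl = 0.6 × 60 × 0.4419 × 20 = 318.1 kip (longitudinal, 2 welds).
R_nwt = 0.6 × 60 × 0.4419 × 8.5 = 135.2 kip (transverse, base value).
(i) R_nwl + R_nwt = 453.4 kip; (ii) 0.85 R_nwl + 1.5 R_nwt = 473.2 kip.
R_n = max = 473.2 kip [governs: (ii)]; φR_n = 354.9 kip.

φR_n ≈ 355 kip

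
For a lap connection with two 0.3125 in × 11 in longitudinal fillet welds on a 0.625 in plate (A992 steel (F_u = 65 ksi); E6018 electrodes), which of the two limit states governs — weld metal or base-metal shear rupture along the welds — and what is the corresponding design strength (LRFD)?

E60XX → F_EXX = 60 ksi.
t_e = 0.707 × 0.3125 = 0.2209 in; L = 22 in.
Weld metal: φR_n = 0.75 × 0.6 × 60 × 0.2209 × 22 = 131.2 kip.
Base metal (shear rupture): φR_n = 0.75 × 0.6 × 65 × 0.625 × 22 = 402.2 kip.
Governing: weld metal.

φR_n ≈ 131 kip (weld metal governs)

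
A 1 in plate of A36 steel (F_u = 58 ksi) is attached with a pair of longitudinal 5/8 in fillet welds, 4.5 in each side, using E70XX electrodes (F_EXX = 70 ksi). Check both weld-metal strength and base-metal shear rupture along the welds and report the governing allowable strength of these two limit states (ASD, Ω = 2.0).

R_n/Ω ≈ 83.5 kip (weld metal governs)

t_e = 0.707 × 0.625 = 0.4419 in; L = 9 in.
Weld metal: R_n/Ω = (1/2.0) × 0.6 × 70 × 0.4419 × 9 = 83.51 kip.
Base metal (shear rupture): R_n/Ω = (1/2.0) × 0.6 × 58 × 1 × 9 = 156.6 kip.
Governing: weld metal.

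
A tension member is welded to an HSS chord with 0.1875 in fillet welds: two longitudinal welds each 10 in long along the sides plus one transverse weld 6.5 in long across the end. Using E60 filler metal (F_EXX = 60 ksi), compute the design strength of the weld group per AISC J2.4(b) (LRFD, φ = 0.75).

t_e = 0.707 × 0.1875 = 0.1326 in.
R_nwl = 0.6 × 60 × 0.1326 × 20 = 95.44 kips (longitudinal, 2 welds).
R_nwt = 0.6 × 60 × 0.1326 × 6.5 = 31.02 kips (transverse, base value).
(i) R_nwl + R_nwt = 126.5 kips; (ii) 0.85 R_nwl + 1.5 R_nwt = 127.7 kips.
R_n = max = 127.7 kips [governs: (ii)]; φR_n = 95.74 kips.

φR_n ≈ 95.7 kips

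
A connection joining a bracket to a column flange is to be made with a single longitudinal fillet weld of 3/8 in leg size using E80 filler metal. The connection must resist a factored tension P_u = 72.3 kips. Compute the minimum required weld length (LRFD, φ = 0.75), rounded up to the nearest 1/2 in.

L = 8 in

E80XX → F_EXX = 80 ksi.
Throat t_e = 0.707 × 0.375 = 0.2651 in.
φr_n = 0.75 × 0.6 × 80 × 0.2651 = 9.544 kips/in.
L_req = P_u / φr_n = 72.3 / 9.544 = 7.575 in total.
Round up → use L = 8 in.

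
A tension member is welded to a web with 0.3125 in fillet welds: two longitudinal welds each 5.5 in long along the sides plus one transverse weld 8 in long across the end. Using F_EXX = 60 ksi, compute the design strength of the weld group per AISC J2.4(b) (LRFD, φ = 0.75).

t_e = 0.707 × 0.3125 = 0.2209 in.
R_nwl = 0.6 × 60 × 0.2209 × 11 = 87.49 kip (longitudinal, 2 welds).
R_nwt = 0.6 × 60 × 0.2209 × 8 = 63.63 kip (transverse, base value).
(i) R_nwl + R_nwt = 151.1 kip; (ii) 0.85 R_nwl + 1.5 R_nwt = 169.8 kip.
R_n = max = 169.8 kip [governs: (ii)]; φR_n = 127.4 kip.

φR_n ≈ 127 kip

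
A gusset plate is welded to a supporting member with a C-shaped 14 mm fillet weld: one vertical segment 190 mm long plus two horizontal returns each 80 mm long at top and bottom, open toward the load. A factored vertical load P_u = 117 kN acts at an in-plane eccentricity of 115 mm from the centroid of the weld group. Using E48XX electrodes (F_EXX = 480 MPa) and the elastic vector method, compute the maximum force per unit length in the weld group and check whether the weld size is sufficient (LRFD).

f_max ≈ 907 N/mm; adequate

Total weld length L_w = 350 mm. Treat welds as unit-width lines.
Centroid: x̄ = 2×80×40 / 350 = 18.29 mm from the vertical weld.
Polar moment about centroid: J = I_x + I_y = [190³/12 + 2×80×95²] + [190×18.29² + 2(80³/12 + 80×21.71²)] = 2240000 mm³.
Direct shear f_v = P/L_w = 117×10³ / 350 = 334.3 N/mm (vertical).
Torsion M = P·e = 117×10³ × 115 = 13455000 N·mm.
Critical point at (x, y) = (61.71, 95) from centroid. f_tx = M·y/J = 570.7 N/mm; f_ty = M·x/J = 370.7 N/mm.
Resultant f_max = √[f_tx² + (f_v + f_ty)²] = √[570.7² + (334.3 + 370.7)²] = 907 N/mm.
Capacity per unit length: φr_n = 0.75 × 0.6 × 480 × (0.707 × 14) = 2138 N/mm.
907 ≤ 2138 → adequate.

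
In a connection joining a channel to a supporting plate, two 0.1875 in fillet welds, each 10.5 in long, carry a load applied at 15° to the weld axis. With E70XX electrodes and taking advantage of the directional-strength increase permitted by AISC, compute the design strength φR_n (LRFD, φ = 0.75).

E70XX → F_EXX = 70 ksi.
t_e = 0.707 × 0.1875 = 0.1326 in; A_we = 0.1326 × 21 = 2.784 in².
Directional factor: 1.0 + 0.5 sin^1.5(15°) = 1.066.
F_nw = 0.6 × 70 × 1.066 = 44.77 ksi.
φR_n = 0.75 × 44.77 × 2.784 = 93.46 kips.

φR_n ≈ 93.5 kips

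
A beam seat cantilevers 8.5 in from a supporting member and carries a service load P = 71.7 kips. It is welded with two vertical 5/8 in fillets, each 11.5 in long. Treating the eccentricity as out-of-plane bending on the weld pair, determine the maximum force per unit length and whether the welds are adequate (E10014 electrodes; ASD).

f_max ≈ 14.2 kip/in; NOT adequate

E100XX → F_EXX = 100 ksi.
L_w = 2 × 11.5 = 23 in; section modulus (unit throat) S = 2 × L²/6 = 44.08 in².
Direct shear f_v = P/L_w = 71.7/23 = 3.117 kip/in.
Moment M = P × e = 71.7 × 8.5 = 609.45 kip·in; bending f_b = M/S = 13.82 kip/in.
f_max = √(f_v² + f_b²) = √(3.117² + 13.82²) = 14.17 kip/in.
r_n/Ω = (1/2.0) × 0.6 × 100 × (0.707 × 0.625) = 13.26 kip/in → NOT adequate.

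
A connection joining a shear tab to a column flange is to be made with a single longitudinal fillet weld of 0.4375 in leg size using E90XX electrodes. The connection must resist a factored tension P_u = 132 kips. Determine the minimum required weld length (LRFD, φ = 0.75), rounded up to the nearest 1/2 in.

E90XX → F_EXX = 90 ksi.
Throat t_e = 0.707 × 0.4375 = 0.3093 in.
φr_n = 0.75 × 0.6 × 90 × 0.3093 = 12.53 kips/in.
L_req = P_u / φr_n = 132 / 12.53 = 10.54 in total.
Round up → use L = 11 in.

L = 11 in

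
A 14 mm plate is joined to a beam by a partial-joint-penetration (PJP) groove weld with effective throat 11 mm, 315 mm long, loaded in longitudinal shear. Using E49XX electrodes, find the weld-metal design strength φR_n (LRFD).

E49XX → F_EXX = 490 MPa.
Effective throat (given) t_e = 11 mm.
A_we = 11 × 315 = 3465 mm².
F_nw = 0.6 F_EXX = 294 MPa.
φR_n = 0.75 × 294 × 3465 × 10⁻³ = 764 kN.

φR_n ≈ 764 kN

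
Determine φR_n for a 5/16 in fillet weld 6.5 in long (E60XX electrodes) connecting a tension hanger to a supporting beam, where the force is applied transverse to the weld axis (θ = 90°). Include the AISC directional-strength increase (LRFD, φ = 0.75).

φR_n ≈ 58.2 kips

E60XX → F_EXX = 60 ksi.
t_e = 0.707 × 0.3125 = 0.2209 in; A_we = 0.2209 × 6.5 = 1.436 in².
Directional factor: 1.0 + 0.5 sin^1.5(90°) = 1.5.
F_nw = 0.6 × 60 × 1.5 = 54 ksi.
φR_n = 0.75 × 54 × 1.436 = 58.16 kips.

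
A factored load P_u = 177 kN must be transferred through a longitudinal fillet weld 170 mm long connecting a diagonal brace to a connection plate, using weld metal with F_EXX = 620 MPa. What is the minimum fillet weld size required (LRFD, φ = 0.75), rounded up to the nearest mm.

Total weld length L = 170 mm.
Required throat t_e = P_u / (φ × 0.6 F_EXX × L) = 177 / (0.75 × 0.6 × 620 × 170 × 10⁻³) = 3.732 mm.
Required leg w = t_e / 0.707 = 5.278 mm → use 6 mm.

w = 6 mm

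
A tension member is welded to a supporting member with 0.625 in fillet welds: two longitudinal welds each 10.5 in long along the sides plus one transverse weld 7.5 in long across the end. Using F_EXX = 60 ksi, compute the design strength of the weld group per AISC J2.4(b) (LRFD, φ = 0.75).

t_e = 0.707 × 0.625 = 0.4419 in.
R_nwl = 0.6 × 60 × 0.4419 × 21 = 334.1 kips (longitudinal, 2 welds).
R_nwt = 0.6 × 60 × 0.4419 × 7.5 = 119.3 kips (transverse, base value).
(i) R_nwl + R_nwt = 453.4 kips; (ii) 0.85 R_nwl + 1.5 R_nwt = 462.9 kips.
R_n = max = 462.9 kips [governs: (ii)]; φR_n = 347.2 kips.

φR_n ≈ 347 kips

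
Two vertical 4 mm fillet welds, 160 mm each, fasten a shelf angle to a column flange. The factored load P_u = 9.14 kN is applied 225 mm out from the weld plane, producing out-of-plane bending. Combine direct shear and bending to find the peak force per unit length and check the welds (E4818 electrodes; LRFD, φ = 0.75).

f_max ≈ 243 N/mm; adequate

E48XX → F_EXX = 480 MPa.
L_w = 2 × 160 = 320 mm; section modulus (unit throat) S = 2 × L²/6 = 8533 mm².
Direct shear f_v = P/L_w = 9.14×10³/320 = 28.56 N/mm.
Moment M = P × e = 9.14×10³ × 225 = 2056500 N·mm; bending f_b = M/S = 241 N/mm.
f_max = √(f_v² + f_b²) = √(28.56² + 241²) = 242.7 N/mm.
φr_n = 0.75 × 0.6 × 480 × (0.707 × 4) = 610.8 N/mm → adequate.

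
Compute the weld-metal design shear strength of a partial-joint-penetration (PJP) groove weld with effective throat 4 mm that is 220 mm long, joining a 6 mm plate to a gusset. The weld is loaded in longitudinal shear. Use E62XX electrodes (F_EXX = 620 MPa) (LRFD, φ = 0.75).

Effective throat (given) t_e = 4 mm.
A_we = 4 × 220 = 880 mm².
F_nw = 0.6 F_EXX = 372 MPa.
φR_n = 0.75 × 372 × 880 × 10⁻³ = 245.5 kN.

φR_n ≈ 246 kN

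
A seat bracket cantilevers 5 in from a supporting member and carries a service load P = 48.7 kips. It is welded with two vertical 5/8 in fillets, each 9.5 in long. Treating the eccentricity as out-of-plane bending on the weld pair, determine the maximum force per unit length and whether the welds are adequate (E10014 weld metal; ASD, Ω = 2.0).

f_max ≈ 8.49 kip/in; adequate

E100XX → F_EXX = 100 ksi.
L_w = 2 × 9.5 = 19 in; section modulus (unit throat) S = 2 × L²/6 = 30.08 in².
Direct shear f_v = P/L_w = 48.7/19 = 2.563 kip/in.
Moment M = P × e = 48.7 × 5 = 243.5 kip·in; bending f_b = M/S = 8.094 kip/in.
f_max = √(f_v² + f_b²) = √(2.563² + 8.094²) = 8.49 kip/in.
r_n/Ω = (1/2.0) × 0.6 × 100 × (0.707 × 0.625) = 13.26 kip/in → adequate.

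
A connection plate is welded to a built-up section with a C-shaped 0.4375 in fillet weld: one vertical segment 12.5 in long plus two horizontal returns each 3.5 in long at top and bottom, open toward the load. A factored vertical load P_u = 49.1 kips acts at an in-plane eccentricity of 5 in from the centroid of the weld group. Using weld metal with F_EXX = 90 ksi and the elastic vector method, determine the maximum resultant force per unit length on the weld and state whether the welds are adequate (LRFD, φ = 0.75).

f_max ≈ 5.27 kip/in; adequate

Total weld length L_w = 19.5 in. Treat welds as unit-width lines.
Centroid: x̄ = 2×3.5×1.75 / 19.5 = 0.6282 in from the vertical weld.
Polar moment about centroid: J = I_x + I_y = [12.5³/12 + 2×3.5×6.25²] + [12.5×0.6282² + 2(3.5³/12 + 3.5×1.122²)] = 457.1 in³.
Direct shear f_v = P/L_w = 49.1 / 19.5 = 2.518 kip/in (vertical).
Torsion M = P·e = 49.1 × 5 = 245.5 kip·in.
Critical point at (x, y) = (2.872, 6.25) from centroid. f_tx = M·y/J = 3.357 kip/in; f_ty = M·x/J = 1.542 kip/in.
Resultant f_max = √[f_tx² + (f_v + f_ty)²] = √[3.357² + (2.518 + 1.542)²] = 5.268 kip/in.
Capacity per unit length: φr_n = 0.75 × 0.6 × 90 × (0.707 × 0.4375) = 12.53 kip/in.
5.268 ≤ 12.53 → adequate.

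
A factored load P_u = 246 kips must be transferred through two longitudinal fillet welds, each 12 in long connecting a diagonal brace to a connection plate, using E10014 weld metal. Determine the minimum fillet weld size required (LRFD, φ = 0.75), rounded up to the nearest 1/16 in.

E100XX → F_EXX = 100 ksi.
Total weld length L = 24 in.
Required throat t_e = P_u / (φ × 0.6 F_EXX × L) = 246 / (0.75 × 0.6 × 100 × 24) = 0.2278 in.
Required leg w = t_e / 0.707 = 0.3222 in → use 3/8 in.

w = 3/8 in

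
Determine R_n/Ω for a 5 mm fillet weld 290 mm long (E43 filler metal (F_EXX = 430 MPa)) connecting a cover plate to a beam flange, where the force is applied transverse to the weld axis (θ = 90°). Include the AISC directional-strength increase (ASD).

R_n/Ω ≈ 198 kN

t_e = 0.707 × 5 = 3.535 mm; A_we = 3.535 × 290 = 1025 mm².
Directional factor: 1.0 + 0.5 sin^1.5(90°) = 1.5.
F_nw = 0.6 × 430 × 1.5 = 387 MPa.
R_n/Ω = (387 × 1025) / 2.0 × 10⁻³ = 198.4 kN.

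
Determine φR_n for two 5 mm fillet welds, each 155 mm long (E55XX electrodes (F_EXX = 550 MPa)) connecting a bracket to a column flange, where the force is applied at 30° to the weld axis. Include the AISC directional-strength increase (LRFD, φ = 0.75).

φR_n ≈ 319 kN

t_e = 0.707 × 5 = 3.535 mm; A_we = 3.535 × 310 = 1096 mm².
Directional factor: 1.0 + 0.5 sin^1.5(30°) = 1.177.
F_nw = 0.6 × 550 × 1.177 = 388.3 MPa.
φR_n = 0.75 × 388.3 × 1096 × 10⁻³ = 319.2 kN.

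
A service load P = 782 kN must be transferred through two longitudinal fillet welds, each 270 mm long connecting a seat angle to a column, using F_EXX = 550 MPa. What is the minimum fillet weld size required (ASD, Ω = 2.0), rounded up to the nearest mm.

w = 13 mm

Total weld length L = 540 mm.
Required throat t_e = P × Ω / (0.6 F_EXX × L) = 782 × 2.0 / (0.6 × 550 × 540 × 10⁻³) = 8.777 mm.
Required leg w = t_e / 0.707 = 12.41 mm → use 13 mm.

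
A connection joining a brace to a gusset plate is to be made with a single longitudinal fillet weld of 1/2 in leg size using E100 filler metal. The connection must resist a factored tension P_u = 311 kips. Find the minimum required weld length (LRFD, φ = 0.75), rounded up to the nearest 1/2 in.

E100XX → F_EXX = 100 ksi.
Throat t_e = 0.707 × 0.5 = 0.3535 in.
φr_n = 0.75 × 0.6 × 100 × 0.3535 = 15.91 kips/in.
L_req = P_u / φr_n = 311 / 15.91 = 19.55 in total.
Round up → use L = 20 in.

L = 20 in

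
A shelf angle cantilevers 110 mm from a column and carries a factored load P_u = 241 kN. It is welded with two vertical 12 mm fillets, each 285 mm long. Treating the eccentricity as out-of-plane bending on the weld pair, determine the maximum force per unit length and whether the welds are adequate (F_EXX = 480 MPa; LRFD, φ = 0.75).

L_w = 2 × 285 = 570 mm; section modulus (unit throat) S = 2 × L²/6 = 27080 mm².
Direct shear f_v = P/L_w = 241×10³/570 = 422.8 N/mm.
Moment M = P × e = 241×10³ × 110 = 26510000 N·mm; bending f_b = M/S = 979.1 N/mm.
f_max = √(f_v² + f_b²) = √(422.8² + 979.1²) = 1067 N/mm.
φr_n = 0.75 × 0.6 × 480 × (0.707 × 12) = 1833 N/mm → adequate.

f_max ≈ 1070 N/mm; adequate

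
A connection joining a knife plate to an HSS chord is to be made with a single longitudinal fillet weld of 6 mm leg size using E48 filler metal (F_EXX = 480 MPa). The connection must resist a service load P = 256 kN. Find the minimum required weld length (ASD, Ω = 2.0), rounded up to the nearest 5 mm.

Throat t_e = 0.707 × 6 = 4.242 mm.
r_n/Ω = (0.6 × 480 × 4.242) / 2.0 = 610.8 N/mm = 0.6108 kN/mm.
L_req = P / (r_n/Ω) = 256 / 0.6108 = 419.1 mm total.
Round up → use L = 420 mm.

L = 420 mm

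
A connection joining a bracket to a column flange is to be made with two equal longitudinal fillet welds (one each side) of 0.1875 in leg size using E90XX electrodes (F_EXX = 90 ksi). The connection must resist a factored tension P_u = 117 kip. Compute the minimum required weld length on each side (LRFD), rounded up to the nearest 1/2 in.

Throat t_e = 0.707 × 0.1875 = 0.1326 in.
φr_n = 0.75 × 0.6 × 90 × 0.1326 = 5.369 kip/in.
L_req = P_u / φr_n = 117 / 5.369 = 21.79 in total.
Per side: 21.79 / 2 = 10.9 in.
Round up → use L = 11 in on each side.

L = 11 in on each side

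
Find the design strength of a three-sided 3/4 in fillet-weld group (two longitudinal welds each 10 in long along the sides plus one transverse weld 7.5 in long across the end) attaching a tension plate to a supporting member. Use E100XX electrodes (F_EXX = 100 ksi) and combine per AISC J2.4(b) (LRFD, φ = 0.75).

φR_n ≈ 674 kips

t_e = 0.707 × 0.75 = 0.5302 in.
R_nwl = 0.6 × 100 × 0.5302 × 20 = 636.3 kips (longitudinal, 2 welds).
R_nwt = 0.6 × 100 × 0.5302 × 7.5 = 238.6 kips (transverse, base value).
(i) R_nwl + R_nwt = 874.9 kips; (ii) 0.85 R_nwl + 1.5 R_nwt = 898.8 kips.
R_n = max = 898.8 kips [governs: (ii)]; φR_n = 674.1 kips.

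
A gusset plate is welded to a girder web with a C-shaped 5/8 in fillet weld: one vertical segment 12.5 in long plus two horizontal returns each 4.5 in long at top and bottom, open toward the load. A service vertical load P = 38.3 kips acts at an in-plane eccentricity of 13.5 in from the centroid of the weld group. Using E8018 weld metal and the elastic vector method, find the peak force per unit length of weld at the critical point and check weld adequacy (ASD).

E80XX → F_EXX = 80 ksi.
Total weld length L_w = 21.5 in. Treat welds as unit-width lines.
Centroid: x̄ = 2×4.5×2.25 / 21.5 = 0.9419 in from the vertical weld.
Polar moment about centroid: J = I_x + I_y = [12.5³/12 + 2×4.5×6.25²] + [12.5×0.9419² + 2(4.5³/12 + 4.5×1.308²)] = 556 in³.
Direct shear f_v = P/L_w = 38.3 / 21.5 = 1.781 kip/in (vertical).
Torsion M = P·e = 38.3 × 13.5 = 517.05 kip·in.
Critical point at (x, y) = (3.558, 6.25) from centroid. f_tx = M·y/J = 5.812 kip/in; f_ty = M·x/J = 3.309 kip/in.
Resultant f_max = √[f_tx² + (f_v + f_ty)²] = √[5.812² + (1.781 + 3.309)²] = 7.726 kip/in.
Capacity per unit length: r_n/Ω = (1/2.0) × 0.6 × 80 × (0.707 × 0.625) = 10.6 kip/in.
7.726 ≤ 10.6 → adequate.

f_max ≈ 7.73 kip/in; adequate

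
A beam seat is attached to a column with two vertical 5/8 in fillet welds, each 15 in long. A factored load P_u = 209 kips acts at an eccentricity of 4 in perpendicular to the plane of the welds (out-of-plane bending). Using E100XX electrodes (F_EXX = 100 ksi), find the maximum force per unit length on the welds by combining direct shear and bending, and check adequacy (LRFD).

L_w = 2 × 15 = 30 in; section modulus (unit throat) S = 2 × L²/6 = 75 in².
Direct shear f_v = P/L_w = 209/30 = 6.967 kip/in.
Moment M = P × e = 209 × 4 = 836 kip·in; bending f_b = M/S = 11.15 kip/in.
f_max = √(f_v² + f_b²) = √(6.967² + 11.15²) = 13.14 kip/in.
φr_n = 0.75 × 0.6 × 100 × (0.707 × 0.625) = 19.88 kip/in → adequate.

f_max ≈ 13.1 kip/in; adequate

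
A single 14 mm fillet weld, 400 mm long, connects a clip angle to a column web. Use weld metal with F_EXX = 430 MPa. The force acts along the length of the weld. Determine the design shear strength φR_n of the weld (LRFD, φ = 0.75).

Effective throat t_e = 0.707 × 14 = 9.898 mm.
Total length L = 400 mm; A_we = 9.898 × 400 = 3959 mm².
F_nw = 0.6 F_EXX = 0.6 × 430 = 258 MPa.
φR_n = 0.75 × 258 × 3959 × 10⁻³ = 766.1 kN.

φR_n ≈ 766 kN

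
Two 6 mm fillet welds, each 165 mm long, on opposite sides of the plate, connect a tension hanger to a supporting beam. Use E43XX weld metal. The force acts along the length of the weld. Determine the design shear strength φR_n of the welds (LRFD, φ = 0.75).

φR_n ≈ 271 kN

E43XX → F_EXX = 430 MPa.
Effective throat t_e = 0.707 × 6 = 4.242 mm.
Total length L = 330 mm; A_we = 4.242 × 330 = 1400 mm².
F_nw = 0.6 F_EXX = 0.6 × 430 = 258 MPa.
φR_n = 0.75 × 258 × 1400 × 10⁻³ = 270.9 kN.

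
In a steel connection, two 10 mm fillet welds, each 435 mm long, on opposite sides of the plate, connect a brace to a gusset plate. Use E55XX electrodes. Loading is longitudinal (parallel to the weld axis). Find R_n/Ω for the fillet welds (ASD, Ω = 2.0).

E55XX → F_EXX = 550 MPa.
Effective throat t_e = 0.707 × 10 = 7.07 mm.
Total length L = 870 mm; A_we = 7.07 × 870 = 6151 mm².
F_nw = 0.6 F_EXX = 0.6 × 550 = 330 MPa.
R_n = 330 × 6151 × 10⁻³ = 2030 kN; R_n/Ω = 2030/2.0 = 1015 kN.

R_n/Ω ≈ 1010 kN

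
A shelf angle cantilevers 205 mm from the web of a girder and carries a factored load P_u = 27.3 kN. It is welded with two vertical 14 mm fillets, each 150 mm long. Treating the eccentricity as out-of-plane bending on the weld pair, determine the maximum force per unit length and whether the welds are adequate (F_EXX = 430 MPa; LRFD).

L_w = 2 × 150 = 300 mm; section modulus (unit throat) S = 2 × L²/6 = 7500 mm².
Direct shear f_v = P/L_w = 27.3×10³/300 = 91 N/mm.
Moment M = P × e = 27.3×10³ × 205 = 5596500 N·mm; bending f_b = M/S = 746.2 N/mm.
f_max = √(f_v² + f_b²) = √(91² + 746.2²) = 751.7 N/mm.
φr_n = 0.75 × 0.6 × 430 × (0.707 × 14) = 1915 N/mm → adequate.

f_max ≈ 752 N/mm; adequate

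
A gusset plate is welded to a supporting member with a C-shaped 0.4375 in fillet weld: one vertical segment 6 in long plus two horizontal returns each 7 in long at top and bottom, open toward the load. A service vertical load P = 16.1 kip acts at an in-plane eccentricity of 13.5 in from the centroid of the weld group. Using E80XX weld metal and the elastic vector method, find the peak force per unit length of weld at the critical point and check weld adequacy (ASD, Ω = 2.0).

E80XX → F_EXX = 80 ksi.
Total weld length L_w = 20 in. Treat welds as unit-width lines.
Centroid: x̄ = 2×7×3.5 / 20 = 2.45 in from the vertical weld.
Polar moment about centroid: J = I_x + I_y = [6³/12 + 2×7×3²] + [6×2.45² + 2(7³/12 + 7×1.05²)] = 252.6 in³.
Direct shear f_v = P/L_w = 16.1 / 20 = 0.805 kip/in (vertical).
Torsion M = P·e = 16.1 × 13.5 = 217.35 kip·in.
Critical point at (x, y) = (4.55, 3) from centroid. f_tx = M·y/J = 2.581 kip/in; f_ty = M·x/J = 3.915 kip/in.
Resultant f_max = √[f_tx² + (f_v + f_ty)²] = √[2.581² + (0.805 + 3.915)²] = 5.379 kip/in.
Capacity per unit length: r_n/Ω = (1/2.0) × 0.6 × 80 × (0.707 × 0.4375) = 7.423 kip/in.
5.379 ≤ 7.423 → adequate.

f_max ≈ 5.38 kip/in; adequate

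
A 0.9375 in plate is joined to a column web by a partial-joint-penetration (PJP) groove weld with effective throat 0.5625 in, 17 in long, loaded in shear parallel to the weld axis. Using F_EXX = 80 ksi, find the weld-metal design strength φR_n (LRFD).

Effective throat (given) t_e = 0.5625 in.
A_we = 0.5625 × 17 = 9.562 in².
F_nw = 0.6 F_EXX = 48 ksi.
φR_n = 0.75 × 48 × 9.562 = 344.2 kip.

φR_n ≈ 344 kip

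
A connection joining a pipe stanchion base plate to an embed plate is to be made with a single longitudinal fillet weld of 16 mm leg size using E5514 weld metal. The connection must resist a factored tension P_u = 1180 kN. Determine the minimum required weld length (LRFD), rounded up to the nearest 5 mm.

L = 425 mm

E55XX → F_EXX = 550 MPa.
Throat t_e = 0.707 × 16 = 11.31 mm.
φr_n = 0.75 × 0.6 × 550 × 11.31 × 10⁻³ = 2.8 kN/mm.
L_req = P_u / φr_n = 1180 / 2.8 = 421.5 mm total.
Round up → use L = 425 mm.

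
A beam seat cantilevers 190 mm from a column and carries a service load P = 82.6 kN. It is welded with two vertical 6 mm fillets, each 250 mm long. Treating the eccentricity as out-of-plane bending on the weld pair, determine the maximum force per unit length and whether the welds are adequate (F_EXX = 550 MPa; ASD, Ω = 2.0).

f_max ≈ 771 N/mm; NOT adequate

L_w = 2 × 250 = 500 mm; section modulus (unit throat) S = 2 × L²/6 = 20830 mm².
Direct shear f_v = P/L_w = 82.6×10³/500 = 165.2 N/mm.
Moment M = P × e = 82.6×10³ × 190 = 15694000 N·mm; bending f_b = M/S = 753.3 N/mm.
f_max = √(f_v² + f_b²) = √(165.2² + 753.3²) = 771.2 N/mm.
r_n/Ω = (1/2.0) × 0.6 × 550 × (0.707 × 6) = 699.9 N/mm → NOT adequate.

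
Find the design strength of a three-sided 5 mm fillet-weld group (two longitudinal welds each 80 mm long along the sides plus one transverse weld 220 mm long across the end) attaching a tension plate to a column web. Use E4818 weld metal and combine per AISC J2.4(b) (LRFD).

E48XX → F_EXX = 480 MPa.
t_e = 0.707 × 5 = 3.535 mm.
R_nwl = 0.6 × 480 × 3.535 × 160 × 10⁻³ = 162.9 kN (longitudinal, 2 welds).
R_nwt = 0.6 × 480 × 3.535 × 220 × 10⁻³ = 224 kN (transverse, base value).
(i) R_nwl + R_nwt = 386.9 kN; (ii) 0.85 R_nwl + 1.5 R_nwt = 474.4 kN.
R_n = max = 474.4 kN [governs: (ii)]; φR_n = 355.8 kN.

φR_n ≈ 356 kN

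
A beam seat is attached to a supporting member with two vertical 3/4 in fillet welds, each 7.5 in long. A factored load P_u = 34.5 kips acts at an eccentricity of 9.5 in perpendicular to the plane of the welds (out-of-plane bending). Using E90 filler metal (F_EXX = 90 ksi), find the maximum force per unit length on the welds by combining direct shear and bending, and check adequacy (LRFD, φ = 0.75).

L_w = 2 × 7.5 = 15 in; section modulus (unit throat) S = 2 × L²/6 = 18.75 in².
Direct shear f_v = P/L_w = 34.5/15 = 2.3 kip/in.
Moment M = P × e = 34.5 × 9.5 = 327.75 kip·in; bending f_b = M/S = 17.48 kip/in.
f_max = √(f_v² + f_b²) = √(2.3² + 17.48²) = 17.63 kip/in.
φr_n = 0.75 × 0.6 × 90 × (0.707 × 0.75) = 21.48 kip/in → adequate.

f_max ≈ 17.6 kip/in; adequate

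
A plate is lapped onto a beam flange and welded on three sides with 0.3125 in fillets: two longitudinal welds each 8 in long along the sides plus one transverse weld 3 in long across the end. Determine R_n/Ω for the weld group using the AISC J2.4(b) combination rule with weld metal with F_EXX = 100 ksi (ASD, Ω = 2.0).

t_e = 0.707 × 0.3125 = 0.2209 in.
R_nwl = 0.6 × 100 × 0.2209 × 16 = 212.1 kip (longitudinal, 2 welds).
R_nwt = 0.6 × 100 × 0.2209 × 3 = 39.77 kip (transverse, base value).
(i) R_nwl + R_nwt = 251.9 kip; (ii) 0.85 R_nwl + 1.5 R_nwt = 239.9 kip.
R_n = max = 251.9 kip [governs: (i)]; R_n/Ω = 125.9 kip.

R_n/Ω ≈ 126 kip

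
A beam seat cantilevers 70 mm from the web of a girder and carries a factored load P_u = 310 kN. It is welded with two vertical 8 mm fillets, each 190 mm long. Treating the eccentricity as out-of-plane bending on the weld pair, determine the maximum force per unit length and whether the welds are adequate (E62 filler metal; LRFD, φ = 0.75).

f_max ≈ 1980 N/mm; NOT adequate

E62XX → F_EXX = 620 MPa.
L_w = 2 × 190 = 380 mm; section modulus (unit throat) S = 2 × L²/6 = 12030 mm².
Direct shear f_v = P/L_w = 310×10³/380 = 815.8 N/mm.
Moment M = P × e = 310×10³ × 70 = 21700000 N·mm; bending f_b = M/S = 1803 N/mm.
f_max = √(f_v² + f_b²) = √(815.8² + 1803²) = 1979 N/mm.
φr_n = 0.75 × 0.6 × 620 × (0.707 × 8) = 1578 N/mm → NOT adequate.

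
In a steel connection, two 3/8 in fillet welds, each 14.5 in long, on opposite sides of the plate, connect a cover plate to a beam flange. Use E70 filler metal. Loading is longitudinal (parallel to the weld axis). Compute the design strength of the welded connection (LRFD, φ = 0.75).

E70XX → F_EXX = 70 ksi.
Effective throat t_e = 0.707 × 0.375 = 0.2651 in.
Total length L = 29 in; A_we = 0.2651 × 29 = 7.689 in².
F_nw = 0.6 F_EXX = 0.6 × 70 = 42 ksi.
φR_n = 0.75 × 42 × 7.689 = 242.2 kips.

φR_n ≈ 242 kips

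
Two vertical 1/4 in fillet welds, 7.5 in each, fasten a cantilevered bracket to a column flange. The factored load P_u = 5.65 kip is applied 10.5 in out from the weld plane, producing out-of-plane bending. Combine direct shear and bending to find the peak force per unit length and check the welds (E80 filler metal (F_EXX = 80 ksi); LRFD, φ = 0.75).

L_w = 2 × 7.5 = 15 in; section modulus (unit throat) S = 2 × L²/6 = 18.75 in².
Direct shear f_v = P/L_w = 5.65/15 = 0.3767 kip/in.
Moment M = P × e = 5.65 × 10.5 = 59.325 kip·in; bending f_b = M/S = 3.164 kip/in.
f_max = √(f_v² + f_b²) = √(0.3767² + 3.164²) = 3.186 kip/in.
φr_n = 0.75 × 0.6 × 80 × (0.707 × 0.25) = 6.363 kip/in → adequate.

f_max ≈ 3.19 kip/in; adequate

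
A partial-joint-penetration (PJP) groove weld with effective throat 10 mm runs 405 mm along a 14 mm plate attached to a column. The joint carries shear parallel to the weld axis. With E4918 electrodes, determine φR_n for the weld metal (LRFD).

E49XX → F_EXX = 490 MPa.
Effective throat (given) t_e = 10 mm.
A_we = 10 × 405 = 4050 mm².
F_nw = 0.6 F_EXX = 294 MPa.
φR_n = 0.75 × 294 × 4050 × 10⁻³ = 893 kN.

φR_n ≈ 893 kN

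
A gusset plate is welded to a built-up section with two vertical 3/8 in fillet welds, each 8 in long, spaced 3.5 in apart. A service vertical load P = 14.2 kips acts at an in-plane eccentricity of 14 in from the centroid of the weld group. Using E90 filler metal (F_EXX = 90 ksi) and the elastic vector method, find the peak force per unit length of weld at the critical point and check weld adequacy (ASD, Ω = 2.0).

Total weld length L_w = 16 in. Treat welds as unit-width lines.
Polar moment about centroid: J = 2[d³/12 + d(b/2)²] = 2[8³/12 + 8×1.75²] = 134.3 in³.
Direct shear f_v = P/L_w = 14.2 / 16 = 0.8875 kip/in (vertical).
Torsion M = P·e = 14.2 × 14 = 198.8 kip·in.
Critical point at (x, y) = (1.75, 4) from centroid. f_tx = M·y/J = 5.92 kip/in; f_ty = M·x/J = 2.59 kip/in.
Resultant f_max = √[f_tx² + (f_v + f_ty)²] = √[5.92² + (0.8875 + 2.59)²] = 6.865 kip/in.
Capacity per unit length: r_n/Ω = (1/2.0) × 0.6 × 90 × (0.707 × 0.375) = 7.158 kip/in.
6.865 ≤ 7.158 → adequate.

f_max ≈ 6.87 kip/in; adequate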